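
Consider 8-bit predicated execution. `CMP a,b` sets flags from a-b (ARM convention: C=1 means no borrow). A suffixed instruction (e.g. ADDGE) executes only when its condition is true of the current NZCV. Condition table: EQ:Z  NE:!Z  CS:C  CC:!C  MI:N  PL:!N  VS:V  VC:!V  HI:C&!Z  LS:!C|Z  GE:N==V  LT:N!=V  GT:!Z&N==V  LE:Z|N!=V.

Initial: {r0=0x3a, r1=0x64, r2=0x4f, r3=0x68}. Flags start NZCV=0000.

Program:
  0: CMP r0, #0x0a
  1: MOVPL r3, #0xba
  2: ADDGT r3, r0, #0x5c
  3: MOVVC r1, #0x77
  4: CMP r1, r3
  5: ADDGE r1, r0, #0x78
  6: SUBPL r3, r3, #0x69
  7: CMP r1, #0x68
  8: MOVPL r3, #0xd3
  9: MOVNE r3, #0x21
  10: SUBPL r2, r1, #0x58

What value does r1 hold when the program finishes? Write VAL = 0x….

VAL = 0xb2

0: ✓ CMP  NZCV=0010
1: ✓ MOVPL  r3←0xba
2: ✓ ADDGT  r3←0x96
3: ✓ MOVVC  r1←0x77
4: ✓ CMP  NZCV=1001
5: ✓ ADDGE  r1←0xb2
6: · SUBPL
7: ✓ CMP  NZCV=0011
8: ✓ MOVPL  r3←0xd3
9: ✓ MOVNE  r3←0x21
10: ✓ SUBPL  r2←0x5a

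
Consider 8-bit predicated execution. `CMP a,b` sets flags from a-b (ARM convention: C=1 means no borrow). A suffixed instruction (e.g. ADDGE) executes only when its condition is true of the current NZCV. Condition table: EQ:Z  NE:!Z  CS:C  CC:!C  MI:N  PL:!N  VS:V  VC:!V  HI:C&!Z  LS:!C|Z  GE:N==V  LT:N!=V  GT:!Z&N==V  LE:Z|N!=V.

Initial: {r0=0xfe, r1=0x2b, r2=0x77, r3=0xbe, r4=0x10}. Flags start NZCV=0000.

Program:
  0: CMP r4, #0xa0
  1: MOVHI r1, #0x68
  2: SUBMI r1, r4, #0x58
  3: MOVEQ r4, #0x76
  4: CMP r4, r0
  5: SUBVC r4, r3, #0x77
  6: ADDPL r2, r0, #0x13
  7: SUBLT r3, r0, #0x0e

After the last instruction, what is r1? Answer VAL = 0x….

VAL = 0x2b

[0] flags=0000 → (cmp)
[1] flags=0000 HI?F → skip
[2] flags=0000 MI?F → skip
[3] flags=0000 EQ?F → skip
[4] flags=0000 → (cmp)
[5] flags=0000 VC?T → r4=0x47
[6] flags=0000 PL?T → r2=0x11
[7] flags=0000 LT?F → skip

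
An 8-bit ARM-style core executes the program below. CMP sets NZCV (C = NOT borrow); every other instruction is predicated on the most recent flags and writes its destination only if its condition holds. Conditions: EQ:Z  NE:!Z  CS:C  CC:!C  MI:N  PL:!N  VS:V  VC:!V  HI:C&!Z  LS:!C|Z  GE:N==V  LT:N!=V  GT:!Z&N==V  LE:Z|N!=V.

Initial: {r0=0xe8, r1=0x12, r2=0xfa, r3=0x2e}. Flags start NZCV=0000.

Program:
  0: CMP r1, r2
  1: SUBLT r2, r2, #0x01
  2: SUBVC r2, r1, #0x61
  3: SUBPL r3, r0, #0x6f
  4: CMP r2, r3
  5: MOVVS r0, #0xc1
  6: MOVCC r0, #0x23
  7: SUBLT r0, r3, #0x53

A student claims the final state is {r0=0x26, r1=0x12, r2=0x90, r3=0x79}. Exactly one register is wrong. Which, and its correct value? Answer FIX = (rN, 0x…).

FIX = (r2, 0xb1)

0: ✓ CMP  NZCV=0000
1: · SUBLT
2: ✓ SUBVC  r2←0xb1
3: ✓ SUBPL  r3←0x79
4: ✓ CMP  NZCV=0011
5: ✓ MOVVS  r0←0xc1
6: · MOVCC
7: ✓ SUBLT  r0←0x26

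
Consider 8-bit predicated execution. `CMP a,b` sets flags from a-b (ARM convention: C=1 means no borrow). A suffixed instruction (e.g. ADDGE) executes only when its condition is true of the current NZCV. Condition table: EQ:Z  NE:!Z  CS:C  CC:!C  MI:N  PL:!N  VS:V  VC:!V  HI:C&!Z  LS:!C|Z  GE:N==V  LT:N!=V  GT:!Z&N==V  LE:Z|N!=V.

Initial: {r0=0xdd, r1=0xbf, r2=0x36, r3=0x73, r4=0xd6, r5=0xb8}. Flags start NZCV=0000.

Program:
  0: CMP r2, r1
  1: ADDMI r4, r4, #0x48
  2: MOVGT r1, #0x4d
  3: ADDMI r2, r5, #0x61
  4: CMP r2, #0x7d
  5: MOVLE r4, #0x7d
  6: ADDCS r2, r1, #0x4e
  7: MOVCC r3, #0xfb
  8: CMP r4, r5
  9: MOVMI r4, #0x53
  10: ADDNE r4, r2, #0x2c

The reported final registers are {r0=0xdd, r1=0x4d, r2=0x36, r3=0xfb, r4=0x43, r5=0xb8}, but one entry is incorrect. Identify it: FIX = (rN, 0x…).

0: ✓ CMP  NZCV=0000
1: · ADDMI
2: ✓ MOVGT  r1←0x4d
3: · ADDMI
4: ✓ CMP  NZCV=1000
5: ✓ MOVLE  r4←0x7d
6: · ADDCS
7: ✓ MOVCC  r3←0xfb
8: ✓ CMP  NZCV=1001
9: ✓ MOVMI  r4←0x53
10: ✓ ADDNE  r4←0x62

FIX = (r4, 0x62)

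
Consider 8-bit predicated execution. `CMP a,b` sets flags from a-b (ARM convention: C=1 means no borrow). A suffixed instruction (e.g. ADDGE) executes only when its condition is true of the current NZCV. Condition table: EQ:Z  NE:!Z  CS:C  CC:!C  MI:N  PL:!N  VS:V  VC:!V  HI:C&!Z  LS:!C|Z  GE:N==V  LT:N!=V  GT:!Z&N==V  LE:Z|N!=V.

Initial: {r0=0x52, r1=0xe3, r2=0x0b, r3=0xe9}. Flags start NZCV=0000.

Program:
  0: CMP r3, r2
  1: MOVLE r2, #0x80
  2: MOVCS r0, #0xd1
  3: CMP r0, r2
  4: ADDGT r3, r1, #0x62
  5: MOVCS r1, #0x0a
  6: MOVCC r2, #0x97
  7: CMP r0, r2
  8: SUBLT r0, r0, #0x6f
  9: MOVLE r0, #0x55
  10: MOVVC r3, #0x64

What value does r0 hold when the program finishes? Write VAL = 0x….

VAL = 0xd1

[0] flags=1010 → (cmp)
[1] flags=1010 LE?T → r2=0x80
[2] flags=1010 CS?T → r0=0xd1
[3] flags=0010 → (cmp)
[4] flags=0010 GT?T → r3=0x45
[5] flags=0010 CS?T → r1=0x0a
[6] flags=0010 CC?F → skip
[7] flags=0010 → (cmp)
[8] flags=0010 LT?F → skip
[9] flags=0010 LE?F → skip
[10] flags=0010 VC?T → r3=0x64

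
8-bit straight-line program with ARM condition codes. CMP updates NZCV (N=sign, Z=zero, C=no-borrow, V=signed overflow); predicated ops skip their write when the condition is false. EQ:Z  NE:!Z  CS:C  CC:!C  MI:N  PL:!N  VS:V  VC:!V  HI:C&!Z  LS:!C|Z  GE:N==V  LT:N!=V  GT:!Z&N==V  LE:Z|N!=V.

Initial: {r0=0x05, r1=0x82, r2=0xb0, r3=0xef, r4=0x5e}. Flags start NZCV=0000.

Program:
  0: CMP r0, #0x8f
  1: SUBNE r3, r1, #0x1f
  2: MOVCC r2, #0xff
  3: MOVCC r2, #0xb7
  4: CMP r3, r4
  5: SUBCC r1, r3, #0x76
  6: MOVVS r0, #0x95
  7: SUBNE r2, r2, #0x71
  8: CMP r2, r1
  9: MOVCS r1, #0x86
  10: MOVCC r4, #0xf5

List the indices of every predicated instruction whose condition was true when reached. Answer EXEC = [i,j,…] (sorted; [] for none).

EXEC = [1,2,3,7,10]

0: ✓ CMP  NZCV=0000
1: ✓ SUBNE  r3←0x63
2: ✓ MOVCC  r2←0xff
3: ✓ MOVCC  r2←0xb7
4: ✓ CMP  NZCV=0010
5: · SUBCC
6: · MOVVS
7: ✓ SUBNE  r2←0x46
8: ✓ CMP  NZCV=1001
9: · MOVCS
10: ✓ MOVCC  r4←0xf5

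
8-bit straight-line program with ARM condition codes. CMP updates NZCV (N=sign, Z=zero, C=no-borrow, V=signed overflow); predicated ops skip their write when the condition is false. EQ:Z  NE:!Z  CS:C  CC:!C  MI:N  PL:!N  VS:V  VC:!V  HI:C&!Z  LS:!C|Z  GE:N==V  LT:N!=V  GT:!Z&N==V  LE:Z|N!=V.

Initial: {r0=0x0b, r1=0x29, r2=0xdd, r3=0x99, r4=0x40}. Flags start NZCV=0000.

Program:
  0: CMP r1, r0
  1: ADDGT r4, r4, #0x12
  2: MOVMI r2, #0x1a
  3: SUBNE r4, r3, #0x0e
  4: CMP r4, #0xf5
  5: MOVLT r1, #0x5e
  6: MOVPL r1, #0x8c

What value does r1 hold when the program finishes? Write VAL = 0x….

[0] flags=0010 → (cmp)
[1] flags=0010 GT?T → r4=0x52
[2] flags=0010 MI?F → skip
[3] flags=0010 NE?T → r4=0x8b
[4] flags=1000 → (cmp)
[5] flags=1000 LT?T → r1=0x5e
[6] flags=1000 PL?F → skip

VAL = 0x5e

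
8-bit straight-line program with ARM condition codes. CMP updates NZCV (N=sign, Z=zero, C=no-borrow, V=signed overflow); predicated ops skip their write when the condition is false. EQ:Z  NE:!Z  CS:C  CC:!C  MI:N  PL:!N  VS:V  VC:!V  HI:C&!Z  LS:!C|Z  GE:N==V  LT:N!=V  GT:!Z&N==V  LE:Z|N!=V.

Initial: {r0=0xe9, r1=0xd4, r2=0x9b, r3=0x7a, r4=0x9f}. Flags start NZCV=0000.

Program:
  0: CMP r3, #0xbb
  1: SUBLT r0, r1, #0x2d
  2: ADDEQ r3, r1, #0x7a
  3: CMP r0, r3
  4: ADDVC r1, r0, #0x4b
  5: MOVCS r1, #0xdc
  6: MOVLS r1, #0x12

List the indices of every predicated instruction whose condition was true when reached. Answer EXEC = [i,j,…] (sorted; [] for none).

EXEC = [5]

[0] flags=1001 → (cmp)
[1] flags=1001 LT?F → skip
[2] flags=1001 EQ?F → skip
[3] flags=0011 → (cmp)
[4] flags=0011 VC?F → skip
[5] flags=0011 CS?T → r1=0xdc
[6] flags=0011 LS?F → skip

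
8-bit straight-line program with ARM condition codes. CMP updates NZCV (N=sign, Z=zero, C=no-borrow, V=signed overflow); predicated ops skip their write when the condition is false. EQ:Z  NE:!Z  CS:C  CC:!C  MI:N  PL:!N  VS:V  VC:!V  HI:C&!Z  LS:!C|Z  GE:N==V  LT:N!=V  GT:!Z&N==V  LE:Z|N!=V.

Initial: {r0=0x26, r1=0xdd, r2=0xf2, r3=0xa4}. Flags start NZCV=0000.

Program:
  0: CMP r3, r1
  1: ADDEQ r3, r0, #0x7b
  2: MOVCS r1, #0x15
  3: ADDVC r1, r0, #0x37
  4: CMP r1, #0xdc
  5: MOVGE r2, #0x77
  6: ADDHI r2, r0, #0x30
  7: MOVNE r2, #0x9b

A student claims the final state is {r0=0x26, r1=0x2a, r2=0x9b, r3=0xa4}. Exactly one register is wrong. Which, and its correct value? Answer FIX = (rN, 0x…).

FIX = (r1, 0x5d)

0: ✓ CMP  NZCV=1000
1: · ADDEQ
2: · MOVCS
3: ✓ ADDVC  r1←0x5d
4: ✓ CMP  NZCV=1001
5: ✓ MOVGE  r2←0x77
6: · ADDHI
7: ✓ MOVNE  r2←0x9b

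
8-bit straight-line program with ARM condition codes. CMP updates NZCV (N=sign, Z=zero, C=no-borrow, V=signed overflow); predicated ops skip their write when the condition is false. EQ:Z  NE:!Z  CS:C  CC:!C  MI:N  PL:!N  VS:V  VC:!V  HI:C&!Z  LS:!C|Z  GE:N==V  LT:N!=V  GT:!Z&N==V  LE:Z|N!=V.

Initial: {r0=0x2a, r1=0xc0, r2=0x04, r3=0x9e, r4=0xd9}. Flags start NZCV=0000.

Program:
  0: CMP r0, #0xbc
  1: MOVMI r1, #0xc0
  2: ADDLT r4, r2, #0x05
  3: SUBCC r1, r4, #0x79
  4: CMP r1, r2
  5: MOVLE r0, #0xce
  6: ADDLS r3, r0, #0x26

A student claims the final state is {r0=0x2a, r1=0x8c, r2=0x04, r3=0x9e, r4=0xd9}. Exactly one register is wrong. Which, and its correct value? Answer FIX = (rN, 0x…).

FIX = (r1, 0x60)

[0] flags=0000 → (cmp)
[1] flags=0000 MI?F → skip
[2] flags=0000 LT?F → skip
[3] flags=0000 CC?T → r1=0x60
[4] flags=0010 → (cmp)
[5] flags=0010 LE?F → skip
[6] flags=0010 LS?F → skip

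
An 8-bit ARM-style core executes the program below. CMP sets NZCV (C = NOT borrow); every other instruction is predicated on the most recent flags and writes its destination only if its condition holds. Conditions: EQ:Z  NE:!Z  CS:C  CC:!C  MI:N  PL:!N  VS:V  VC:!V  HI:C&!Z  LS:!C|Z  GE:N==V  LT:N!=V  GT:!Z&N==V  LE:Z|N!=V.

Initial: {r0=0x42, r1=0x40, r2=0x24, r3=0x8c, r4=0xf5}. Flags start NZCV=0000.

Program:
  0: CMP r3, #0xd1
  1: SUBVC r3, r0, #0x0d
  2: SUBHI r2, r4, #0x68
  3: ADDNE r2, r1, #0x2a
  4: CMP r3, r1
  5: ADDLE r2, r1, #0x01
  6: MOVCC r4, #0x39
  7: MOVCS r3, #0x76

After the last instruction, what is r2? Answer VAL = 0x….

VAL = 0x41

0: ✓ CMP  NZCV=1000
1: ✓ SUBVC  r3←0x35
2: · SUBHI
3: ✓ ADDNE  r2←0x6a
4: ✓ CMP  NZCV=1000
5: ✓ ADDLE  r2←0x41
6: ✓ MOVCC  r4←0x39
7: · MOVCS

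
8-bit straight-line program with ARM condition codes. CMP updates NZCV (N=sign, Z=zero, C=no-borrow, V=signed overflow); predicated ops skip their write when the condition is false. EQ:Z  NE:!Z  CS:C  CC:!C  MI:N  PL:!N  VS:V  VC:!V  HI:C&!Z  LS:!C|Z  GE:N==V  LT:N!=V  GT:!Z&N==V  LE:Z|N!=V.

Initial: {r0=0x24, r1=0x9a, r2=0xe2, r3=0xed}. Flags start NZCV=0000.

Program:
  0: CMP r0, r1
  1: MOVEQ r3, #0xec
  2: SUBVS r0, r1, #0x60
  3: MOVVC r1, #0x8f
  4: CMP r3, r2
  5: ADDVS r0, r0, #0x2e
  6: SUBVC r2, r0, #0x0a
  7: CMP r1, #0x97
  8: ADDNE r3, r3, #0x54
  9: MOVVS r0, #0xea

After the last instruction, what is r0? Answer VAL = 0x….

VAL = 0x3a

0: ✓ CMP  NZCV=1001
1: · MOVEQ
2: ✓ SUBVS  r0←0x3a
3: · MOVVC
4: ✓ CMP  NZCV=0010
5: · ADDVS
6: ✓ SUBVC  r2←0x30
7: ✓ CMP  NZCV=0010
8: ✓ ADDNE  r3←0x41
9: · MOVVS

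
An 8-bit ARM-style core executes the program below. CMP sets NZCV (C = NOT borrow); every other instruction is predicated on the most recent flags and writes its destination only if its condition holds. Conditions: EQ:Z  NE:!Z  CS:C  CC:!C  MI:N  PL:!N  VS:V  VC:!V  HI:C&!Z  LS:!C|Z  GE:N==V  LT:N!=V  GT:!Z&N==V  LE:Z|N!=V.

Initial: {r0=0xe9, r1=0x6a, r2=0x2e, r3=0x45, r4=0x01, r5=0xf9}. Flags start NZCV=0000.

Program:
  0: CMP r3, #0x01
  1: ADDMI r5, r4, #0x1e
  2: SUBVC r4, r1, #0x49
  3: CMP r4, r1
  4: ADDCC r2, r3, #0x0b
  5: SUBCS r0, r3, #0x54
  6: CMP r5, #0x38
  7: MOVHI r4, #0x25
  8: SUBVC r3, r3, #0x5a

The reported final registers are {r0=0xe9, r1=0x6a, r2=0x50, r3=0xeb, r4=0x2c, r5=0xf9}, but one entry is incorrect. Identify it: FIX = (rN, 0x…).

[0] flags=0010 → (cmp)
[1] flags=0010 MI?F → skip
[2] flags=0010 VC?T → r4=0x21
[3] flags=1000 → (cmp)
[4] flags=1000 CC?T → r2=0x50
[5] flags=1000 CS?F → skip
[6] flags=1010 → (cmp)
[7] flags=1010 HI?T → r4=0x25
[8] flags=1010 VC?T → r3=0xeb

FIX = (r4, 0x25)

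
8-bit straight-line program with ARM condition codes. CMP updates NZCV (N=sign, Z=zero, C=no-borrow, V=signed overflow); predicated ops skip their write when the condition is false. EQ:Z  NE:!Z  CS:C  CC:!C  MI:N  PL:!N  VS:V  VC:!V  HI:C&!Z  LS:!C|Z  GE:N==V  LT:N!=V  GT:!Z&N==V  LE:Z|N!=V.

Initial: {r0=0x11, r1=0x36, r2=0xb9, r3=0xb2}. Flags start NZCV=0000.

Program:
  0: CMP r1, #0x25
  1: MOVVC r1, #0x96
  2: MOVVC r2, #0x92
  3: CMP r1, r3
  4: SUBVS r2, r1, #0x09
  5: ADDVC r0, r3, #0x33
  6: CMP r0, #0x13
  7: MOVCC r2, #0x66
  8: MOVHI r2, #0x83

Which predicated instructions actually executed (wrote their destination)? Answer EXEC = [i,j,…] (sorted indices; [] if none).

[0] flags=0010 → (cmp)
[1] flags=0010 VC?T → r1=0x96
[2] flags=0010 VC?T → r2=0x92
[3] flags=1000 → (cmp)
[4] flags=1000 VS?F → skip
[5] flags=1000 VC?T → r0=0xe5
[6] flags=1010 → (cmp)
[7] flags=1010 CC?F → skip
[8] flags=1010 HI?T → r2=0x83

EXEC = [1,2,5,8]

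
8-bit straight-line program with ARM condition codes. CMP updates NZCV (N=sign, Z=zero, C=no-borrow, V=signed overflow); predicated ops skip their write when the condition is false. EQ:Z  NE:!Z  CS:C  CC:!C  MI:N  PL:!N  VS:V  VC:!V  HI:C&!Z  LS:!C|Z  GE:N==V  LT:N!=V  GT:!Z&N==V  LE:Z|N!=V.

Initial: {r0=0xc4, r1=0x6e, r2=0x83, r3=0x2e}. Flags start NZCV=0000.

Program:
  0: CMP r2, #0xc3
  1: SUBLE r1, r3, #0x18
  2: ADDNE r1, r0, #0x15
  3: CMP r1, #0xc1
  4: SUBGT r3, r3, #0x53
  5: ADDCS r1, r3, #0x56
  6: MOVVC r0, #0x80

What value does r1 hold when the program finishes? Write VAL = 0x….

0: ✓ CMP  NZCV=1000
1: ✓ SUBLE  r1←0x16
2: ✓ ADDNE  r1←0xd9
3: ✓ CMP  NZCV=0010
4: ✓ SUBGT  r3←0xdb
5: ✓ ADDCS  r1←0x31
6: ✓ MOVVC  r0←0x80

VAL = 0x31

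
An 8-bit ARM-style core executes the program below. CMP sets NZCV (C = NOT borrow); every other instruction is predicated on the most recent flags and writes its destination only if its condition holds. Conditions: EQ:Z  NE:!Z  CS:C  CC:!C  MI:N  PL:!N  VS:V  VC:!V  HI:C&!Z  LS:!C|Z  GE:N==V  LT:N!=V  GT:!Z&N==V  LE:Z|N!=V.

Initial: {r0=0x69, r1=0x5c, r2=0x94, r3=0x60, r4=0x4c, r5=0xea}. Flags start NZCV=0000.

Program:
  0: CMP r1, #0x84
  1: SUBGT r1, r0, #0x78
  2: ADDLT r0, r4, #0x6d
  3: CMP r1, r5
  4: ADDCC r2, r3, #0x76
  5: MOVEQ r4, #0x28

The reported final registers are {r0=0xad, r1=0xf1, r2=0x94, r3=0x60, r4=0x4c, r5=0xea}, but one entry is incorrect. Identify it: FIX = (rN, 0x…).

[0] flags=1001 → (cmp)
[1] flags=1001 GT?T → r1=0xf1
[2] flags=1001 LT?F → skip
[3] flags=0010 → (cmp)
[4] flags=0010 CC?F → skip
[5] flags=0010 EQ?F → skip

FIX = (r0, 0x69)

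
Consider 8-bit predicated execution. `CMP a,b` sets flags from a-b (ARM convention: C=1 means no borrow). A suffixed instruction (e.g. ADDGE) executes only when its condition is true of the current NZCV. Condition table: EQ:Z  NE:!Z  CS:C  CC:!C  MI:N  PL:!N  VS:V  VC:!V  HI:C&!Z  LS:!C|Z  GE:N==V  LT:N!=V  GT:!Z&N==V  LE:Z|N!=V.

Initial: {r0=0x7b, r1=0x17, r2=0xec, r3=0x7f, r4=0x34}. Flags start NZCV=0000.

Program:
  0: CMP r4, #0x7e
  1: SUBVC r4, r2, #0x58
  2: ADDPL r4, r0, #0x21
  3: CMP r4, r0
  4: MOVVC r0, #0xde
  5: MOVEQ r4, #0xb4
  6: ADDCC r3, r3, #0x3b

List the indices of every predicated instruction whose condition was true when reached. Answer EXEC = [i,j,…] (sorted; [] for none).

EXEC = [1]

0: ✓ CMP  NZCV=1000
1: ✓ SUBVC  r4←0x94
2: · ADDPL
3: ✓ CMP  NZCV=0011
4: · MOVVC
5: · MOVEQ
6: · ADDCC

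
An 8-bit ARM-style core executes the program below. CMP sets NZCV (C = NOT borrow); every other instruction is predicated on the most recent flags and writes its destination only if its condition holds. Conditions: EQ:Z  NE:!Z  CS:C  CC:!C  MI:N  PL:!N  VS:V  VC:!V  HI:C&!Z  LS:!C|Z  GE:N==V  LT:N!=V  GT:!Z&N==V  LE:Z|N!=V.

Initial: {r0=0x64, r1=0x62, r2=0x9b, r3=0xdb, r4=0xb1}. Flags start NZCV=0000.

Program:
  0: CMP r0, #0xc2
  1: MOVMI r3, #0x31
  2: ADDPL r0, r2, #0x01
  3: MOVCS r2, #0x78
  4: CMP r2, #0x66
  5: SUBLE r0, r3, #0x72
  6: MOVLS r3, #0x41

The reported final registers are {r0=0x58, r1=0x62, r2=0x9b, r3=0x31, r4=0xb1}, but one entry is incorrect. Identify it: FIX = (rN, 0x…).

FIX = (r0, 0xbf)

[0] flags=1001 → (cmp)
[1] flags=1001 MI?T → r3=0x31
[2] flags=1001 PL?F → skip
[3] flags=1001 CS?F → skip
[4] flags=0011 → (cmp)
[5] flags=0011 LE?T → r0=0xbf
[6] flags=0011 LS?F → skip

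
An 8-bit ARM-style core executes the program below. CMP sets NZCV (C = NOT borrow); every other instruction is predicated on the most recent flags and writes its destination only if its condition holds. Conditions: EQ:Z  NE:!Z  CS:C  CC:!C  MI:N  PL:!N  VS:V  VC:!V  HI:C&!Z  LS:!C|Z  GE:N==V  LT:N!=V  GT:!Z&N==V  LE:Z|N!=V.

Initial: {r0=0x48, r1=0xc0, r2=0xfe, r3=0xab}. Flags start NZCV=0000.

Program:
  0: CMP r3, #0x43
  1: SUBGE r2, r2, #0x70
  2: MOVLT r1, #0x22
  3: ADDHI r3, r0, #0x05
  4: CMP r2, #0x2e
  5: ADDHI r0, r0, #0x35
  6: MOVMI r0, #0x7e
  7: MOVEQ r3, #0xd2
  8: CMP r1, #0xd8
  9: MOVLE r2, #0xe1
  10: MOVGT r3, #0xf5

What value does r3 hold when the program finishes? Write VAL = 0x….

[0] flags=0011 → (cmp)
[1] flags=0011 GE?F → skip
[2] flags=0011 LT?T → r1=0x22
[3] flags=0011 HI?T → r3=0x4d
[4] flags=1010 → (cmp)
[5] flags=1010 HI?T → r0=0x7d
[6] flags=1010 MI?T → r0=0x7e
[7] flags=1010 EQ?F → skip
[8] flags=0000 → (cmp)
[9] flags=0000 LE?F → skip
[10] flags=0000 GT?T → r3=0xf5

VAL = 0xf5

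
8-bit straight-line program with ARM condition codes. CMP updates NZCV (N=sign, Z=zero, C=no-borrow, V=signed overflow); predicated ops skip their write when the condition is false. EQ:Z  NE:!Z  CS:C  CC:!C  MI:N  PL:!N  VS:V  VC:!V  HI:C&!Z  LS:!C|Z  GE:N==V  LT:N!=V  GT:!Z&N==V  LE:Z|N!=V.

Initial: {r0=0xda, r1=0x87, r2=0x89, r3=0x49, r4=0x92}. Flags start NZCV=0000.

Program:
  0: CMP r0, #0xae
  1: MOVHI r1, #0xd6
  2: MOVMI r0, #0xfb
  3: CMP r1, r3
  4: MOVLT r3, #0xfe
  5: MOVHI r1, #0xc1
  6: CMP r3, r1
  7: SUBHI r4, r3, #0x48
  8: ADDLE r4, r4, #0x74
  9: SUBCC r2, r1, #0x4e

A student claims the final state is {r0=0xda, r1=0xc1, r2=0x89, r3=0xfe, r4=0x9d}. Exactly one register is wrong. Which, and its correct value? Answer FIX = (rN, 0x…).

FIX = (r4, 0xb6)

0: ✓ CMP  NZCV=0010
1: ✓ MOVHI  r1←0xd6
2: · MOVMI
3: ✓ CMP  NZCV=1010
4: ✓ MOVLT  r3←0xfe
5: ✓ MOVHI  r1←0xc1
6: ✓ CMP  NZCV=0010
7: ✓ SUBHI  r4←0xb6
8: · ADDLE
9: · SUBCC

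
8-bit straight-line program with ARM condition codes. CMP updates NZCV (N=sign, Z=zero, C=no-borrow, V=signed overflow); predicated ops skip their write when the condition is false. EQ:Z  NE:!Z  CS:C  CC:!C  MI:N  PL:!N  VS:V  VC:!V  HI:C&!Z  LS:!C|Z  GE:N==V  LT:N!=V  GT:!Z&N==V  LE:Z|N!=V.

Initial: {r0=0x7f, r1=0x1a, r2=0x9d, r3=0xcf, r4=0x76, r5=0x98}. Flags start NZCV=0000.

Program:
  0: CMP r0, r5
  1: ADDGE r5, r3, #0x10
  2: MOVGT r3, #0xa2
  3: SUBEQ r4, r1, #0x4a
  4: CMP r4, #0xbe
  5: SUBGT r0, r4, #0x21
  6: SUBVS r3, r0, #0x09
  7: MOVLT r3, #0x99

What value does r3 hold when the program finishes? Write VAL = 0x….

[0] flags=1001 → (cmp)
[1] flags=1001 GE?T → r5=0xdf
[2] flags=1001 GT?T → r3=0xa2
[3] flags=1001 EQ?F → skip
[4] flags=1001 → (cmp)
[5] flags=1001 GT?T → r0=0x55
[6] flags=1001 VS?T → r3=0x4c
[7] flags=1001 LT?F → skip

VAL = 0x4c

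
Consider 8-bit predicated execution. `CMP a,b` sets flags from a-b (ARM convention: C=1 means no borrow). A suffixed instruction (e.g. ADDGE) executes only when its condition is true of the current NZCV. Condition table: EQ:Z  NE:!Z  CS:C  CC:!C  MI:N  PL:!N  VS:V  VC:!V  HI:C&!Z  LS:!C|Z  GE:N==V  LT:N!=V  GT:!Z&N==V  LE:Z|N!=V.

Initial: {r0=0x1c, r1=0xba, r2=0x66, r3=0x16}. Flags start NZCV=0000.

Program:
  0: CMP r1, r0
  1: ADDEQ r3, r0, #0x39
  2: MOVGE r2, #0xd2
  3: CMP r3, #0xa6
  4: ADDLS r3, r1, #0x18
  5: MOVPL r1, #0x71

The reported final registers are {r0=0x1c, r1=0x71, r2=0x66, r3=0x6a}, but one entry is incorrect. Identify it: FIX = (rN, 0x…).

[0] flags=1010 → (cmp)
[1] flags=1010 EQ?F → skip
[2] flags=1010 GE?F → skip
[3] flags=0000 → (cmp)
[4] flags=0000 LS?T → r3=0xd2
[5] flags=0000 PL?T → r1=0x71

FIX = (r3, 0xd2)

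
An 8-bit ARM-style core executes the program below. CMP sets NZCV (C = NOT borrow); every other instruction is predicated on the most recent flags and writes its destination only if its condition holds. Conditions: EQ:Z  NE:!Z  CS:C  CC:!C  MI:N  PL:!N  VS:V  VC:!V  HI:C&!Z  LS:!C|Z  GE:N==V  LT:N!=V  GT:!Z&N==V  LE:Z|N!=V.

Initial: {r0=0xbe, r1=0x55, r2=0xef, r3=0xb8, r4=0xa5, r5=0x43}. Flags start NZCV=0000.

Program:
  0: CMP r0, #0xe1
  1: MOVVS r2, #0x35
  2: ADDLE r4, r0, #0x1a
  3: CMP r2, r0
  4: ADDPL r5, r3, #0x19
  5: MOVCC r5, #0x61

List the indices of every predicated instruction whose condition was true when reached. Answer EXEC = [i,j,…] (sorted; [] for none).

0: ✓ CMP  NZCV=1000
1: · MOVVS
2: ✓ ADDLE  r4←0xd8
3: ✓ CMP  NZCV=0010
4: ✓ ADDPL  r5←0xd1
5: · MOVCC

EXEC = [2,4]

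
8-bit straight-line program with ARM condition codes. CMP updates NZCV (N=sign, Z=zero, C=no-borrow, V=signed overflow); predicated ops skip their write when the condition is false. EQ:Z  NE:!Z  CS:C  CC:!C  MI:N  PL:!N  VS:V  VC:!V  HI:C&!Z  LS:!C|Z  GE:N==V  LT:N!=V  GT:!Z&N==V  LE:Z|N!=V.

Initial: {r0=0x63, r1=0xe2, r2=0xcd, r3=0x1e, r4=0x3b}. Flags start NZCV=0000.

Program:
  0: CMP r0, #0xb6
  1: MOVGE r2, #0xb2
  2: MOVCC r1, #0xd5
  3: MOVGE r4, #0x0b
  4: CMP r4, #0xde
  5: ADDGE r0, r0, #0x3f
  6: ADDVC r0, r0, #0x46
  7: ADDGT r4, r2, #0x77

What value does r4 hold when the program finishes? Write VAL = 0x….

VAL = 0x29

0: ✓ CMP  NZCV=1001
1: ✓ MOVGE  r2←0xb2
2: ✓ MOVCC  r1←0xd5
3: ✓ MOVGE  r4←0x0b
4: ✓ CMP  NZCV=0000
5: ✓ ADDGE  r0←0xa2
6: ✓ ADDVC  r0←0xe8
7: ✓ ADDGT  r4←0x29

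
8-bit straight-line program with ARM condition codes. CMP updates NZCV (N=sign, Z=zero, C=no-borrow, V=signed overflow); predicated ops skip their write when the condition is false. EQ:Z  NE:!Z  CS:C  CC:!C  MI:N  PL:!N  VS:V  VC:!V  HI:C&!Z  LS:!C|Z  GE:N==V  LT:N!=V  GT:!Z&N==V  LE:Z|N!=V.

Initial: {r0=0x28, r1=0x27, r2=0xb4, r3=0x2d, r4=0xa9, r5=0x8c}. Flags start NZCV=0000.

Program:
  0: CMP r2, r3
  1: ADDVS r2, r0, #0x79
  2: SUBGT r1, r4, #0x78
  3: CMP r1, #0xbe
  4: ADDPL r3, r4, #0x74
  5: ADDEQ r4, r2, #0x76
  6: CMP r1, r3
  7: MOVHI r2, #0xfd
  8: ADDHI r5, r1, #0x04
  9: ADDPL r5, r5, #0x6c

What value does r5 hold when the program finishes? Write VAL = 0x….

[0] flags=1010 → (cmp)
[1] flags=1010 VS?F → skip
[2] flags=1010 GT?F → skip
[3] flags=0000 → (cmp)
[4] flags=0000 PL?T → r3=0x1d
[5] flags=0000 EQ?F → skip
[6] flags=0010 → (cmp)
[7] flags=0010 HI?T → r2=0xfd
[8] flags=0010 HI?T → r5=0x2b
[9] flags=0010 PL?T → r5=0x97

VAL = 0x97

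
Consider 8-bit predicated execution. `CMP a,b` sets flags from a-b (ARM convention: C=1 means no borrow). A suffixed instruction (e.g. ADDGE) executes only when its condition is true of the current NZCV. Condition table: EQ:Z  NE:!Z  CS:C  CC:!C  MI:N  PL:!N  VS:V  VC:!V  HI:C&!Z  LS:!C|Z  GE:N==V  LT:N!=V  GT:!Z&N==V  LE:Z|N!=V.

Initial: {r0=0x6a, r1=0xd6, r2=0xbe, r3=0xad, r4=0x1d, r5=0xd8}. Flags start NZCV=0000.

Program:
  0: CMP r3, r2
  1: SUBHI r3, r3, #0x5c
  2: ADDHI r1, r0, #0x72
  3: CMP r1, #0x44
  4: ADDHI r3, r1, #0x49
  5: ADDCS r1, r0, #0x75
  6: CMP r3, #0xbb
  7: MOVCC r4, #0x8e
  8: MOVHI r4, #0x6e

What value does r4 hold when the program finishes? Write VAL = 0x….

0: ✓ CMP  NZCV=1000
1: · SUBHI
2: · ADDHI
3: ✓ CMP  NZCV=1010
4: ✓ ADDHI  r3←0x1f
5: ✓ ADDCS  r1←0xdf
6: ✓ CMP  NZCV=0000
7: ✓ MOVCC  r4←0x8e
8: · MOVHI

VAL = 0x8e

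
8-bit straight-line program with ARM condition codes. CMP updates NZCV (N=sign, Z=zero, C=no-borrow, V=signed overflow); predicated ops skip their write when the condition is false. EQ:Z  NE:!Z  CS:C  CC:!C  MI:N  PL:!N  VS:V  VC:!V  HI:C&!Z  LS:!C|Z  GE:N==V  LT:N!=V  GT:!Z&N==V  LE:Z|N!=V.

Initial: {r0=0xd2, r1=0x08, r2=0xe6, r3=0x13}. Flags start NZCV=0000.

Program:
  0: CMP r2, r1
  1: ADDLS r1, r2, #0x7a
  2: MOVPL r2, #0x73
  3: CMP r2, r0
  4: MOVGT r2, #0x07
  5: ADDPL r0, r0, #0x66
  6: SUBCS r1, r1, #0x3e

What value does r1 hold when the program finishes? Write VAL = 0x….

VAL = 0xca

0: ✓ CMP  NZCV=1010
1: · ADDLS
2: · MOVPL
3: ✓ CMP  NZCV=0010
4: ✓ MOVGT  r2←0x07
5: ✓ ADDPL  r0←0x38
6: ✓ SUBCS  r1←0xca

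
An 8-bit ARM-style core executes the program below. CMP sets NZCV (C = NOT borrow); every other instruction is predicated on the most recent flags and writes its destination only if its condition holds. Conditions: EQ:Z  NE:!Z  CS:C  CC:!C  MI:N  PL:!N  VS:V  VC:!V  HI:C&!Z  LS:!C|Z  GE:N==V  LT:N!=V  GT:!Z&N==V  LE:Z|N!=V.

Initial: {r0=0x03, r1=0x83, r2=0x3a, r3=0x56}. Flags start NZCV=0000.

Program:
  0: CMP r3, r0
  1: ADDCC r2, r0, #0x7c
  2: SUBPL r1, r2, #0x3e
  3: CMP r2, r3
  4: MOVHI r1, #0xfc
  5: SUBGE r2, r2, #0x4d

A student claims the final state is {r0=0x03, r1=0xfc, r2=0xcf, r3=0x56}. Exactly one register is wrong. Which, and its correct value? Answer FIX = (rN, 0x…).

FIX = (r2, 0x3a)

[0] flags=0010 → (cmp)
[1] flags=0010 CC?F → skip
[2] flags=0010 PL?T → r1=0xfc
[3] flags=1000 → (cmp)
[4] flags=1000 HI?F → skip
[5] flags=1000 GE?F → skip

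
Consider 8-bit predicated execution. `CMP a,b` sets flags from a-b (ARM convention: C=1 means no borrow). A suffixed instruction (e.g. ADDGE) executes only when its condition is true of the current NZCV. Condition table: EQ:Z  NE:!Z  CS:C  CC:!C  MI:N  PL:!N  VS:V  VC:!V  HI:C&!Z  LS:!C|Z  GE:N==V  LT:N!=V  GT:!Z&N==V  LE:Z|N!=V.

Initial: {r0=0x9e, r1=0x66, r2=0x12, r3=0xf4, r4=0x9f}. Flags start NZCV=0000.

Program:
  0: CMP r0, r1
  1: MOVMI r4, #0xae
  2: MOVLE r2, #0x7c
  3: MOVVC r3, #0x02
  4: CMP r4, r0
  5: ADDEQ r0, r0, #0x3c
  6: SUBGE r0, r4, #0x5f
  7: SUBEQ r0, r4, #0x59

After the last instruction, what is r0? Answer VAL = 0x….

VAL = 0x40

0: ✓ CMP  NZCV=0011
1: · MOVMI
2: ✓ MOVLE  r2←0x7c
3: · MOVVC
4: ✓ CMP  NZCV=0010
5: · ADDEQ
6: ✓ SUBGE  r0←0x40
7: · SUBEQ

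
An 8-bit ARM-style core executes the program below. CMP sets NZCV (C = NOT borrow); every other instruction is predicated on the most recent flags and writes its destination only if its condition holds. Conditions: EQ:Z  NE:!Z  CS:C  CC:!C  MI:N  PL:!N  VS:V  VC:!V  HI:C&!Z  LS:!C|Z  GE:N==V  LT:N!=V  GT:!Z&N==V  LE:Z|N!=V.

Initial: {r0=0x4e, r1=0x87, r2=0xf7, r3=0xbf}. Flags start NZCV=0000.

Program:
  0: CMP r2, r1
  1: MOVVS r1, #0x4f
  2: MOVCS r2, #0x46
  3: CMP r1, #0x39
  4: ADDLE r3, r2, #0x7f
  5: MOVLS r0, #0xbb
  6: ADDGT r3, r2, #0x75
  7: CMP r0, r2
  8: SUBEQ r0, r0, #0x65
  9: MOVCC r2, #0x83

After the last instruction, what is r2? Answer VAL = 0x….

[0] flags=0010 → (cmp)
[1] flags=0010 VS?F → skip
[2] flags=0010 CS?T → r2=0x46
[3] flags=0011 → (cmp)
[4] flags=0011 LE?T → r3=0xc5
[5] flags=0011 LS?F → skip
[6] flags=0011 GT?F → skip
[7] flags=0010 → (cmp)
[8] flags=0010 EQ?F → skip
[9] flags=0010 CC?F → skip

VAL = 0x46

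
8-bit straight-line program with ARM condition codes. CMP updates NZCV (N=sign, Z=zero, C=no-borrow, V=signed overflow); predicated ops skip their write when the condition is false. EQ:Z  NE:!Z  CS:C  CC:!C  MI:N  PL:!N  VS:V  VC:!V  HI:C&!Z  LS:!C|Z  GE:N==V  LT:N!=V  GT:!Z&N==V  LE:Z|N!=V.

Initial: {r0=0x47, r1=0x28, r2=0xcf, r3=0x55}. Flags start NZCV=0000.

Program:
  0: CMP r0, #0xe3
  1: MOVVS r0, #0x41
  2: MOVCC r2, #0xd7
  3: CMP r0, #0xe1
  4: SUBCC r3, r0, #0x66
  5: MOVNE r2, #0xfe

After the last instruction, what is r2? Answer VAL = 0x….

0: ✓ CMP  NZCV=0000
1: · MOVVS
2: ✓ MOVCC  r2←0xd7
3: ✓ CMP  NZCV=0000
4: ✓ SUBCC  r3←0xe1
5: ✓ MOVNE  r2←0xfe

VAL = 0xfe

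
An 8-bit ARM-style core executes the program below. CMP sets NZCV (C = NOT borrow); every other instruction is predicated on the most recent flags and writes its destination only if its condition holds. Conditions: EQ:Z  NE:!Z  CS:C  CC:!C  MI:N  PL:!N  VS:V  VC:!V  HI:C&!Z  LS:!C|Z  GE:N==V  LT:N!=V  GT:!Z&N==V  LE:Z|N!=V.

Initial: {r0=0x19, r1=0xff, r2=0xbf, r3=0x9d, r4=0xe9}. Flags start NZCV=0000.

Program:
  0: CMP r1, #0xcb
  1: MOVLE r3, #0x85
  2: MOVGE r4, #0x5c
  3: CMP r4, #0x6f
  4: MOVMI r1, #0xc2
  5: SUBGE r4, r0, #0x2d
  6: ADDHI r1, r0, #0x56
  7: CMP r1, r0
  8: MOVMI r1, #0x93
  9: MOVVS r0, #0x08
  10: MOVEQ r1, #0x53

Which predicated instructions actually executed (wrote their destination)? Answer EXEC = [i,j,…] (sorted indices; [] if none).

EXEC = [2,4,8]

0: ✓ CMP  NZCV=0010
1: · MOVLE
2: ✓ MOVGE  r4←0x5c
3: ✓ CMP  NZCV=1000
4: ✓ MOVMI  r1←0xc2
5: · SUBGE
6: · ADDHI
7: ✓ CMP  NZCV=1010
8: ✓ MOVMI  r1←0x93
9: · MOVVS
10: · MOVEQ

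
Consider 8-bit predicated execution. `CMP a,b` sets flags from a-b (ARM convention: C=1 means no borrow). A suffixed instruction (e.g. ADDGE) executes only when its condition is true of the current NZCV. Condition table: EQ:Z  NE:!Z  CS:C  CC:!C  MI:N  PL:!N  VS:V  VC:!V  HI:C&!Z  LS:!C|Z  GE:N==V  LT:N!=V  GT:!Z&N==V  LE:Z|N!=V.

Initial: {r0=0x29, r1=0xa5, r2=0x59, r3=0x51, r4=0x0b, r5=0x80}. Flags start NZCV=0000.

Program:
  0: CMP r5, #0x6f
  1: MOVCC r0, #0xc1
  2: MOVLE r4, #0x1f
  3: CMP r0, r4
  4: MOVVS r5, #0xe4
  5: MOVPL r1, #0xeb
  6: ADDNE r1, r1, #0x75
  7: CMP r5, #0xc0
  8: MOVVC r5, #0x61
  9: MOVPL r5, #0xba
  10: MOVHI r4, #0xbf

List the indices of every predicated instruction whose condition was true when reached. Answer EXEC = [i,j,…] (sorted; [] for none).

0: ✓ CMP  NZCV=0011
1: · MOVCC
2: ✓ MOVLE  r4←0x1f
3: ✓ CMP  NZCV=0010
4: · MOVVS
5: ✓ MOVPL  r1←0xeb
6: ✓ ADDNE  r1←0x60
7: ✓ CMP  NZCV=1000
8: ✓ MOVVC  r5←0x61
9: · MOVPL
10: · MOVHI

EXEC = [2,5,6,8]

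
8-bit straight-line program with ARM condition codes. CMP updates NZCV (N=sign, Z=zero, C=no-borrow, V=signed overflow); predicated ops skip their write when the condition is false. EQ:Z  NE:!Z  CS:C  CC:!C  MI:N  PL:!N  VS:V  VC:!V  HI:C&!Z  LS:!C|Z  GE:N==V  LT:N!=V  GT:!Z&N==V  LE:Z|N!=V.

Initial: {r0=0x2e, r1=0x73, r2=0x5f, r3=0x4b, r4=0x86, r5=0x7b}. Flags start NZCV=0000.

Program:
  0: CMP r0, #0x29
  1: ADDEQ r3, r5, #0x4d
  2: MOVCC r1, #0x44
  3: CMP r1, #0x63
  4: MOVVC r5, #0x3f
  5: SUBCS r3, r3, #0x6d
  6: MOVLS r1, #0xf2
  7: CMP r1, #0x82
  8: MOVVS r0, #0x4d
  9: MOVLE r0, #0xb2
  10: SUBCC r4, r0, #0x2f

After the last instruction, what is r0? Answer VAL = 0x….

VAL = 0x4d

0: ✓ CMP  NZCV=0010
1: · ADDEQ
2: · MOVCC
3: ✓ CMP  NZCV=0010
4: ✓ MOVVC  r5←0x3f
5: ✓ SUBCS  r3←0xde
6: · MOVLS
7: ✓ CMP  NZCV=1001
8: ✓ MOVVS  r0←0x4d
9: · MOVLE
10: ✓ SUBCC  r4←0x1e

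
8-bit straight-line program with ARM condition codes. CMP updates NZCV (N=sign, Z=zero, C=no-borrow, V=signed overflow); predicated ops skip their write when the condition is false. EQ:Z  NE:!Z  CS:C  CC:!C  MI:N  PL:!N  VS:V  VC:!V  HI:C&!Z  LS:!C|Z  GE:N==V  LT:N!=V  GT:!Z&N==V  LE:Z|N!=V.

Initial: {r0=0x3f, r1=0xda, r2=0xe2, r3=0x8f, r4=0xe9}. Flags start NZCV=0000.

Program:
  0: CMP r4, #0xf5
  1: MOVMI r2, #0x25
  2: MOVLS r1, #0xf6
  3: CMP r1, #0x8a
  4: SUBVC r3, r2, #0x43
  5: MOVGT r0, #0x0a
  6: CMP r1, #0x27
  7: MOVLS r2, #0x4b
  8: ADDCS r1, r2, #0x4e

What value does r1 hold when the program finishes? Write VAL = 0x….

0: ✓ CMP  NZCV=1000
1: ✓ MOVMI  r2←0x25
2: ✓ MOVLS  r1←0xf6
3: ✓ CMP  NZCV=0010
4: ✓ SUBVC  r3←0xe2
5: ✓ MOVGT  r0←0x0a
6: ✓ CMP  NZCV=1010
7: · MOVLS
8: ✓ ADDCS  r1←0x73

VAL = 0x73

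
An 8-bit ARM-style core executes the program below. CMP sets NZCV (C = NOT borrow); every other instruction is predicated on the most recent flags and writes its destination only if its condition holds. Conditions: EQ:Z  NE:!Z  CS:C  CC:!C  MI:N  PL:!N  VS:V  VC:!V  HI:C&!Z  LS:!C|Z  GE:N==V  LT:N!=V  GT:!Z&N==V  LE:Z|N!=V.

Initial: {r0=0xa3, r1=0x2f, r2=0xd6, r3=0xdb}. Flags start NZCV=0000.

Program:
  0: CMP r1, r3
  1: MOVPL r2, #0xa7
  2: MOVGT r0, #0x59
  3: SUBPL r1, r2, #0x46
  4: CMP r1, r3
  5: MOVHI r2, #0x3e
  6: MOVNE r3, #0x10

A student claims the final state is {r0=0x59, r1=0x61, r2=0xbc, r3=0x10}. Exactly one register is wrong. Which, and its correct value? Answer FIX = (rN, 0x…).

FIX = (r2, 0xa7)

0: ✓ CMP  NZCV=0000
1: ✓ MOVPL  r2←0xa7
2: ✓ MOVGT  r0←0x59
3: ✓ SUBPL  r1←0x61
4: ✓ CMP  NZCV=1001
5: · MOVHI
6: ✓ MOVNE  r3←0x10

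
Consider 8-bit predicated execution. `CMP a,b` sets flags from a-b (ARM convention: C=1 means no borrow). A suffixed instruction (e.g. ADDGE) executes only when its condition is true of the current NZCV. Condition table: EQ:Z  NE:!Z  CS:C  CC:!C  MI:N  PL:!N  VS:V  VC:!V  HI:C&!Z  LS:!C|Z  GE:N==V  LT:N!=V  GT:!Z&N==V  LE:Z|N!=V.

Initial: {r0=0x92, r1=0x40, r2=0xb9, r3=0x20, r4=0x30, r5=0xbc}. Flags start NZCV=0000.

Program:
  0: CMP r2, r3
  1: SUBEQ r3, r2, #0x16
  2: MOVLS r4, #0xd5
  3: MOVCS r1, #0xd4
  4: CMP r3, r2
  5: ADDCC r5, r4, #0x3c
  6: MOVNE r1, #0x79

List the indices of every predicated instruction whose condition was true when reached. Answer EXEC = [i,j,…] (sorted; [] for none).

[0] flags=1010 → (cmp)
[1] flags=1010 EQ?F → skip
[2] flags=1010 LS?F → skip
[3] flags=1010 CS?T → r1=0xd4
[4] flags=0000 → (cmp)
[5] flags=0000 CC?T → r5=0x6c
[6] flags=0000 NE?T → r1=0x79

EXEC = [3,5,6]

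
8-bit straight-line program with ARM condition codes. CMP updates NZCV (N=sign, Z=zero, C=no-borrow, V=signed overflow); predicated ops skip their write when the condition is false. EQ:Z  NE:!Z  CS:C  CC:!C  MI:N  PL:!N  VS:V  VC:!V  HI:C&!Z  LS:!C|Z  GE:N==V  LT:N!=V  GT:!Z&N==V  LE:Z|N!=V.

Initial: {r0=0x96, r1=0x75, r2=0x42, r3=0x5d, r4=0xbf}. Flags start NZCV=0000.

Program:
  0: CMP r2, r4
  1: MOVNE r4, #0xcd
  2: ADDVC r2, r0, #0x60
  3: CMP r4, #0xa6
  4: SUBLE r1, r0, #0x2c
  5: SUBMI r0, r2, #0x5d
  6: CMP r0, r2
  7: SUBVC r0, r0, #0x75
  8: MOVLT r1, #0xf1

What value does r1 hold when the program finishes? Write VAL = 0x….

0: ✓ CMP  NZCV=1001
1: ✓ MOVNE  r4←0xcd
2: · ADDVC
3: ✓ CMP  NZCV=0010
4: · SUBLE
5: · SUBMI
6: ✓ CMP  NZCV=0011
7: · SUBVC
8: ✓ MOVLT  r1←0xf1

VAL = 0xf1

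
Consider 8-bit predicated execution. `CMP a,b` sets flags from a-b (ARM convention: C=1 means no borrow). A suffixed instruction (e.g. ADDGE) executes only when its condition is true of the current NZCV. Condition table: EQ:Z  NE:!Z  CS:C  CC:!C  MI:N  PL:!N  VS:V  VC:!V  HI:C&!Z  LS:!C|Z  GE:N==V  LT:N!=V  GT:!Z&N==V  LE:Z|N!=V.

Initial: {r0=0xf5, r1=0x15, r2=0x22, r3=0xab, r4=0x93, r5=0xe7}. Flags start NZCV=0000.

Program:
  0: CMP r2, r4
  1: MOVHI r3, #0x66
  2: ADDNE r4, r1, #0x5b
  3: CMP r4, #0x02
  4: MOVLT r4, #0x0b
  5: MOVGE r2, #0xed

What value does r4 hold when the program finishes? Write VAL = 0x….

VAL = 0x70

0: ✓ CMP  NZCV=1001
1: · MOVHI
2: ✓ ADDNE  r4←0x70
3: ✓ CMP  NZCV=0010
4: · MOVLT
5: ✓ MOVGE  r2←0xed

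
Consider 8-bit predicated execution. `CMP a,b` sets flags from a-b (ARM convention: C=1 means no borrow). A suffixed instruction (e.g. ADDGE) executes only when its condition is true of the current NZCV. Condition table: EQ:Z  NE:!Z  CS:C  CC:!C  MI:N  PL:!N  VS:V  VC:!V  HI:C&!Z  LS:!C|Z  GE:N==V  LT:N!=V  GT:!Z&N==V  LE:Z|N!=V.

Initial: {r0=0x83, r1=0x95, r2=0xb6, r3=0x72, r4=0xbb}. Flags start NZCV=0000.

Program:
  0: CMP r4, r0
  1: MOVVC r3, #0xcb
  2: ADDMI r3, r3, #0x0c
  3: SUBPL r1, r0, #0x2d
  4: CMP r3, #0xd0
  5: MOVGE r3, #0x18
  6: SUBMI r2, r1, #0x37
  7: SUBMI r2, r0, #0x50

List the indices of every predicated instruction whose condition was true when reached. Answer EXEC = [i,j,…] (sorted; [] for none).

[0] flags=0010 → (cmp)
[1] flags=0010 VC?T → r3=0xcb
[2] flags=0010 MI?F → skip
[3] flags=0010 PL?T → r1=0x56
[4] flags=1000 → (cmp)
[5] flags=1000 GE?F → skip
[6] flags=1000 MI?T → r2=0x1f
[7] flags=1000 MI?T → r2=0x33

EXEC = [1,3,6,7]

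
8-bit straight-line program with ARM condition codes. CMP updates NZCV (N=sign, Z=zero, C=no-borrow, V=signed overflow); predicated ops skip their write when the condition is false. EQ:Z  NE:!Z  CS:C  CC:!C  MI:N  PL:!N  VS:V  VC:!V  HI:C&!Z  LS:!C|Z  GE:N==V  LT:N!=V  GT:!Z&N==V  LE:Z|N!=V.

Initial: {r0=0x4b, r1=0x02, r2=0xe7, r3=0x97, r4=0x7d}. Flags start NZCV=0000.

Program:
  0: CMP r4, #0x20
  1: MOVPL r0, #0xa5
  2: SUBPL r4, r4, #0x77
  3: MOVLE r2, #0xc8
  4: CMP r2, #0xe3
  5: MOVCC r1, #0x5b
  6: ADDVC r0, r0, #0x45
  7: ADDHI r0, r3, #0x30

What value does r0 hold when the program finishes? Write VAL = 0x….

0: ✓ CMP  NZCV=0010
1: ✓ MOVPL  r0←0xa5
2: ✓ SUBPL  r4←0x06
3: · MOVLE
4: ✓ CMP  NZCV=0010
5: · MOVCC
6: ✓ ADDVC  r0←0xea
7: ✓ ADDHI  r0←0xc7

VAL = 0xc7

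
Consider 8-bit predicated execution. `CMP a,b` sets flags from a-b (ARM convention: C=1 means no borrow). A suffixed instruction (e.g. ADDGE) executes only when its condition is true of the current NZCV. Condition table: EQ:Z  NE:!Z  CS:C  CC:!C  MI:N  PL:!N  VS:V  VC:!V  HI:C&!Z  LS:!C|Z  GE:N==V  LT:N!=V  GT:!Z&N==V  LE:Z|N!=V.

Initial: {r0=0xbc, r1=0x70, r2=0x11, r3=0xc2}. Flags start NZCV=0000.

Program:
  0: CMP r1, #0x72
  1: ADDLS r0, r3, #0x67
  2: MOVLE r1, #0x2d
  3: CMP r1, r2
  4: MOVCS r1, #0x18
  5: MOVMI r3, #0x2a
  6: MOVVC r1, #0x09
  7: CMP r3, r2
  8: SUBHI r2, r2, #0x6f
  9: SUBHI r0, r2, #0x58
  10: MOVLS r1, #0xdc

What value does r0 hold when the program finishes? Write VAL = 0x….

VAL = 0x4a

[0] flags=1000 → (cmp)
[1] flags=1000 LS?T → r0=0x29
[2] flags=1000 LE?T → r1=0x2d
[3] flags=0010 → (cmp)
[4] flags=0010 CS?T → r1=0x18
[5] flags=0010 MI?F → skip
[6] flags=0010 VC?T → r1=0x09
[7] flags=1010 → (cmp)
[8] flags=1010 HI?T → r2=0xa2
[9] flags=1010 HI?T → r0=0x4a
[10] flags=1010 LS?F → skip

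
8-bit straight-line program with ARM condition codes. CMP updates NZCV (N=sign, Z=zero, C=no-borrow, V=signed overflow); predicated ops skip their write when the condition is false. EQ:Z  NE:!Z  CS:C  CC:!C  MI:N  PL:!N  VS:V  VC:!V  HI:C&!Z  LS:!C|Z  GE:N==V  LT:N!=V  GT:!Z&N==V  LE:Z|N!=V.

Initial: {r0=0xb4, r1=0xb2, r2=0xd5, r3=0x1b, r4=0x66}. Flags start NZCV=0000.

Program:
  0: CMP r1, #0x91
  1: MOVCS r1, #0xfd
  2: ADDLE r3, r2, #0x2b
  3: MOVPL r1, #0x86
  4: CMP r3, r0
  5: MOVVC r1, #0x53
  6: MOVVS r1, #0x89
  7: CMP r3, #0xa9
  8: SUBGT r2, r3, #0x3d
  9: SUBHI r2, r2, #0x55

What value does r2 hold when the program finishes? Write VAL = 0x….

VAL = 0xde

0: ✓ CMP  NZCV=0010
1: ✓ MOVCS  r1←0xfd
2: · ADDLE
3: ✓ MOVPL  r1←0x86
4: ✓ CMP  NZCV=0000
5: ✓ MOVVC  r1←0x53
6: · MOVVS
7: ✓ CMP  NZCV=0000
8: ✓ SUBGT  r2←0xde
9: · SUBHI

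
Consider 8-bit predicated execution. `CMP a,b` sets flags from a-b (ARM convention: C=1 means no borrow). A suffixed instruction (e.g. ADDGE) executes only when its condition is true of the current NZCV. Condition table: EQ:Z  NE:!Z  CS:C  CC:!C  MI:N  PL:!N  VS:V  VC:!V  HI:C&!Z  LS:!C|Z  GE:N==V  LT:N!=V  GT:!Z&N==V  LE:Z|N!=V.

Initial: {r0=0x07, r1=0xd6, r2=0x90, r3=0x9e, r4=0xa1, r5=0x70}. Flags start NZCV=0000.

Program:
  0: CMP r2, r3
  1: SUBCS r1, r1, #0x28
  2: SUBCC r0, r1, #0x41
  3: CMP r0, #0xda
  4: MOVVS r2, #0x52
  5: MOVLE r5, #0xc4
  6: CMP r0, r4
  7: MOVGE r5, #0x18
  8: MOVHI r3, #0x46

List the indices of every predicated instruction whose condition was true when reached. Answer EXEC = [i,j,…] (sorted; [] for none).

EXEC = [2,5]

0: ✓ CMP  NZCV=1000
1: · SUBCS
2: ✓ SUBCC  r0←0x95
3: ✓ CMP  NZCV=1000
4: · MOVVS
5: ✓ MOVLE  r5←0xc4
6: ✓ CMP  NZCV=1000
7: · MOVGE
8: · MOVHI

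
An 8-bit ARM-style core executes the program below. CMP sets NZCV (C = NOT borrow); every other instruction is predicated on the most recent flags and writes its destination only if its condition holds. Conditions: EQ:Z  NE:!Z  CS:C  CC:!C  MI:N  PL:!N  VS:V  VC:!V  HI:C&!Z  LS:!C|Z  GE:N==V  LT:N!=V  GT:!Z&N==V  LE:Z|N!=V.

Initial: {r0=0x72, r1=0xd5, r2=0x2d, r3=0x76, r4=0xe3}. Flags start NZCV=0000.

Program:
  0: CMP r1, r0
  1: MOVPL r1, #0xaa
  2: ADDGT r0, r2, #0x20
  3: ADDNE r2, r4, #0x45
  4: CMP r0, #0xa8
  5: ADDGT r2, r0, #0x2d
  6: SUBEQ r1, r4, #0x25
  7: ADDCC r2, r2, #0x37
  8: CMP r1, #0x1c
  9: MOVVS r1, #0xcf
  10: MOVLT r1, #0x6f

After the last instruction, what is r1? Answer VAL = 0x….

VAL = 0x6f

[0] flags=0011 → (cmp)
[1] flags=0011 PL?T → r1=0xaa
[2] flags=0011 GT?F → skip
[3] flags=0011 NE?T → r2=0x28
[4] flags=1001 → (cmp)
[5] flags=1001 GT?T → r2=0x9f
[6] flags=1001 EQ?F → skip
[7] flags=1001 CC?T → r2=0xd6
[8] flags=1010 → (cmp)
[9] flags=1010 VS?F → skip
[10] flags=1010 LT?T → r1=0x6f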